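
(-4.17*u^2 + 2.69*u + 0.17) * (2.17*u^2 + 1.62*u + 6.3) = -9.0489*u^4 - 0.918100000000001*u^3 - 21.5443*u^2 + 17.2224*u + 1.071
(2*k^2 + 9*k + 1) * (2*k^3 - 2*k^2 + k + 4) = 4*k^5 + 14*k^4 - 14*k^3 + 15*k^2 + 37*k + 4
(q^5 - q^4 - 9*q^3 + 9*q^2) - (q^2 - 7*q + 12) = q^5 - q^4 - 9*q^3 + 8*q^2 + 7*q - 12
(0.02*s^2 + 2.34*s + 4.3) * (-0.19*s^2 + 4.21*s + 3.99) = -0.0038*s^4 - 0.3604*s^3 + 9.1142*s^2 + 27.4396*s + 17.157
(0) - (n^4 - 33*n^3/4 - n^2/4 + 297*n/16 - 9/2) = -n^4 + 33*n^3/4 + n^2/4 - 297*n/16 + 9/2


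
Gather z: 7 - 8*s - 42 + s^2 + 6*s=s^2 - 2*s - 35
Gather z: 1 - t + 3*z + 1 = -t + 3*z + 2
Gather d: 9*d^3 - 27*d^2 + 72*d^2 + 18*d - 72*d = 9*d^3 + 45*d^2 - 54*d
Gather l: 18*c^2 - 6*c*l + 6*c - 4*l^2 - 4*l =18*c^2 + 6*c - 4*l^2 + l*(-6*c - 4)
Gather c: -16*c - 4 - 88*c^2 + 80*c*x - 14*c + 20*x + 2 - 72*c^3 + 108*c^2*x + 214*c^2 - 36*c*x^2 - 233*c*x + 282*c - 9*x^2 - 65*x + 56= -72*c^3 + c^2*(108*x + 126) + c*(-36*x^2 - 153*x + 252) - 9*x^2 - 45*x + 54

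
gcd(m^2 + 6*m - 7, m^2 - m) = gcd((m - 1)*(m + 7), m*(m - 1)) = m - 1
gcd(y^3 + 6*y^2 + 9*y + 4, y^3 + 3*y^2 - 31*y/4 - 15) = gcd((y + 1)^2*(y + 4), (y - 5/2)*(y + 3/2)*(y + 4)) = y + 4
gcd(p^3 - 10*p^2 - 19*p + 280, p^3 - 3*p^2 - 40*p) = p^2 - 3*p - 40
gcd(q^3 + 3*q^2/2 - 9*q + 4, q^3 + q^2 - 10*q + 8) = q^2 + 2*q - 8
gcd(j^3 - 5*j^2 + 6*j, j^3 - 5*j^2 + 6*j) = j^3 - 5*j^2 + 6*j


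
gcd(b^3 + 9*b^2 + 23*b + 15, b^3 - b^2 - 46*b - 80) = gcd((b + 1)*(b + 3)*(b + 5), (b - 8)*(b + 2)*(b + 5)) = b + 5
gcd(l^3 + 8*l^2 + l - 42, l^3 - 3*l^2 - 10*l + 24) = l^2 + l - 6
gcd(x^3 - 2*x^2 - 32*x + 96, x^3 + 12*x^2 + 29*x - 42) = x + 6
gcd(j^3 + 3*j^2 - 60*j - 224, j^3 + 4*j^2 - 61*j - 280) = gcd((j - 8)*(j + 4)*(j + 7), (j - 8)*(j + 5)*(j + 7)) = j^2 - j - 56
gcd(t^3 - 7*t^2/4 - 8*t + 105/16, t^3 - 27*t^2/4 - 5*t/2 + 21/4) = t - 3/4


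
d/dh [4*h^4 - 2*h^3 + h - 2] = 16*h^3 - 6*h^2 + 1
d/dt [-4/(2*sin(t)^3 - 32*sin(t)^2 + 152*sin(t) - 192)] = 2*(3*sin(t)^2 - 32*sin(t) + 76)*cos(t)/(sin(t)^3 - 16*sin(t)^2 + 76*sin(t) - 96)^2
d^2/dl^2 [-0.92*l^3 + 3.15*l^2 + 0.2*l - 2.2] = 6.3 - 5.52*l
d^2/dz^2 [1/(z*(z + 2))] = 2*(z^2 + z*(z + 2) + (z + 2)^2)/(z^3*(z + 2)^3)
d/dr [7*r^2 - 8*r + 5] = 14*r - 8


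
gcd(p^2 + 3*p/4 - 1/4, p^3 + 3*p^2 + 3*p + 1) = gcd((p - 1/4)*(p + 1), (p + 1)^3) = p + 1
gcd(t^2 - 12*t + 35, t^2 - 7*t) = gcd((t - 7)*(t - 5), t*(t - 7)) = t - 7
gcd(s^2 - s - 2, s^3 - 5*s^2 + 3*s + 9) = s + 1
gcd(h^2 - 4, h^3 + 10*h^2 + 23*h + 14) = h + 2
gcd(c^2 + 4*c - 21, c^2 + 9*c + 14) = c + 7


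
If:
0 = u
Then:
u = 0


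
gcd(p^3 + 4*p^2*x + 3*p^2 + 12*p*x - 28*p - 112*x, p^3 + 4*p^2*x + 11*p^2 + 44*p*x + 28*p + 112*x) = p^2 + 4*p*x + 7*p + 28*x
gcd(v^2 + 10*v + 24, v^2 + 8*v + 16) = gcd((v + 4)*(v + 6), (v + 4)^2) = v + 4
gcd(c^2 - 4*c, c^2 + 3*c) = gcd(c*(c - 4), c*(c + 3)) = c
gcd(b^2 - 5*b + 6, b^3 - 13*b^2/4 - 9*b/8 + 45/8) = b - 3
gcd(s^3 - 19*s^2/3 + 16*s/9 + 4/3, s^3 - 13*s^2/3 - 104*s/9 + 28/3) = s^2 - 20*s/3 + 4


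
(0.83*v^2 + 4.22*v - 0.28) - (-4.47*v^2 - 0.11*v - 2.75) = 5.3*v^2 + 4.33*v + 2.47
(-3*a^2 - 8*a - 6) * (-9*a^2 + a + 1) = 27*a^4 + 69*a^3 + 43*a^2 - 14*a - 6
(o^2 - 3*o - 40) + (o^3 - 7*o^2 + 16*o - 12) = o^3 - 6*o^2 + 13*o - 52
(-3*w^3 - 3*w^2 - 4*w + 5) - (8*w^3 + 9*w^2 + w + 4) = -11*w^3 - 12*w^2 - 5*w + 1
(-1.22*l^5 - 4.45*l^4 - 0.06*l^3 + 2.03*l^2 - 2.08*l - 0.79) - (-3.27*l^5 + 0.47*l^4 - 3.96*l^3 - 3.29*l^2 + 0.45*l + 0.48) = 2.05*l^5 - 4.92*l^4 + 3.9*l^3 + 5.32*l^2 - 2.53*l - 1.27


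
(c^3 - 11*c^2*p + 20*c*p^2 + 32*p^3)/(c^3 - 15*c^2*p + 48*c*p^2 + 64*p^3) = (-c + 4*p)/(-c + 8*p)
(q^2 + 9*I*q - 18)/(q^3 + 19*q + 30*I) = (q + 6*I)/(q^2 - 3*I*q + 10)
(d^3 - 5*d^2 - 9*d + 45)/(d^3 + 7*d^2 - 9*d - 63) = (d - 5)/(d + 7)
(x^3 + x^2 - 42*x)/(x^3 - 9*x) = (x^2 + x - 42)/(x^2 - 9)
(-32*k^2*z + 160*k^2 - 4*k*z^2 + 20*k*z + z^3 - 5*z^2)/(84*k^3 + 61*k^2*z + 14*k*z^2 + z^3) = (-8*k*z + 40*k + z^2 - 5*z)/(21*k^2 + 10*k*z + z^2)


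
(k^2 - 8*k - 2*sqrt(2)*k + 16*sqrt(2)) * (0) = 0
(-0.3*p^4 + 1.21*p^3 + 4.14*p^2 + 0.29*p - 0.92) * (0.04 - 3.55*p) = 1.065*p^5 - 4.3075*p^4 - 14.6486*p^3 - 0.8639*p^2 + 3.2776*p - 0.0368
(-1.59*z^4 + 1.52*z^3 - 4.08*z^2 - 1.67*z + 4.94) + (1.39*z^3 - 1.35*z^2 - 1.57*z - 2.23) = -1.59*z^4 + 2.91*z^3 - 5.43*z^2 - 3.24*z + 2.71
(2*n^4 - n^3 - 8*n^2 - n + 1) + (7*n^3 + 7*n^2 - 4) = 2*n^4 + 6*n^3 - n^2 - n - 3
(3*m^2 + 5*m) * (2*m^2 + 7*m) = 6*m^4 + 31*m^3 + 35*m^2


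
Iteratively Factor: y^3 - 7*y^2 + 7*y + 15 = (y - 5)*(y^2 - 2*y - 3) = (y - 5)*(y + 1)*(y - 3)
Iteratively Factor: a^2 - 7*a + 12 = (a - 4)*(a - 3)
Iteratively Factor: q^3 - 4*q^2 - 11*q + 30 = (q - 2)*(q^2 - 2*q - 15) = (q - 5)*(q - 2)*(q + 3)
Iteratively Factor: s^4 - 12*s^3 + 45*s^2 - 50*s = (s)*(s^3 - 12*s^2 + 45*s - 50) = s*(s - 2)*(s^2 - 10*s + 25) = s*(s - 5)*(s - 2)*(s - 5)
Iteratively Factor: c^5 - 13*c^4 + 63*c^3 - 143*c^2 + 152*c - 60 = (c - 2)*(c^4 - 11*c^3 + 41*c^2 - 61*c + 30) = (c - 5)*(c - 2)*(c^3 - 6*c^2 + 11*c - 6) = (c - 5)*(c - 2)^2*(c^2 - 4*c + 3) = (c - 5)*(c - 3)*(c - 2)^2*(c - 1)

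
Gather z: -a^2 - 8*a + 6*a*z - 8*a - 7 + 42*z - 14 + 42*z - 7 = -a^2 - 16*a + z*(6*a + 84) - 28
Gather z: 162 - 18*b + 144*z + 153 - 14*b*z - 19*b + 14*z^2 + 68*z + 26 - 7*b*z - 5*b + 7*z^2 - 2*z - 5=-42*b + 21*z^2 + z*(210 - 21*b) + 336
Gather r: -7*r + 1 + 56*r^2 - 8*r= 56*r^2 - 15*r + 1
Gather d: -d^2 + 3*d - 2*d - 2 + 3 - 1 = -d^2 + d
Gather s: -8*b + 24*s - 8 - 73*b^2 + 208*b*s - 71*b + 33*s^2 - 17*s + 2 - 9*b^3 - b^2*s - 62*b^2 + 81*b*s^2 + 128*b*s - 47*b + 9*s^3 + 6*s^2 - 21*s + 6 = -9*b^3 - 135*b^2 - 126*b + 9*s^3 + s^2*(81*b + 39) + s*(-b^2 + 336*b - 14)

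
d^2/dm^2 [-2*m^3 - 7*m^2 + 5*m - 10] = -12*m - 14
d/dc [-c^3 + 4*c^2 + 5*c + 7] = -3*c^2 + 8*c + 5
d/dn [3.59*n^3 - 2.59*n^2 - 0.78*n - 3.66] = 10.77*n^2 - 5.18*n - 0.78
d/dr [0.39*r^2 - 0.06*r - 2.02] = 0.78*r - 0.06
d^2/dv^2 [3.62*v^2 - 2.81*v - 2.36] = 7.24000000000000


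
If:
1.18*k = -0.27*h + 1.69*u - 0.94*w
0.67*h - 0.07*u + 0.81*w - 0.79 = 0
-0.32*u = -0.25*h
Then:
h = 1.28390045708481 - 1.31640426612494*w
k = 1.1427938125694 - 1.96833547098674*w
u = 1.00304723209751 - 1.02844083291011*w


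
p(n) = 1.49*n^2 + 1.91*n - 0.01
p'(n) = 2.98*n + 1.91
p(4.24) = 34.88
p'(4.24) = 14.55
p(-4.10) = 17.21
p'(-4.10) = -10.31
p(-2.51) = 4.58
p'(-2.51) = -5.57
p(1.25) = 4.71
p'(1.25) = 5.64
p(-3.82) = 14.44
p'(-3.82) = -9.47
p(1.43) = 5.77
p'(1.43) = 6.17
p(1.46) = 5.95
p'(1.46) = 6.26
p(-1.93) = 1.85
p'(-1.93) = -3.84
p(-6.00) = 42.17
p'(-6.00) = -15.97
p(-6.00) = 42.17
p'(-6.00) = -15.97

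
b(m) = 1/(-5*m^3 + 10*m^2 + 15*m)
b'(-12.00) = 0.00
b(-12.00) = 0.00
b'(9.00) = 0.00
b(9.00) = 0.00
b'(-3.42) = 0.00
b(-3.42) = 0.00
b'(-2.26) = 0.02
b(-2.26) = 0.01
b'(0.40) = -0.39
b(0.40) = 0.14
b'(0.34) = -0.55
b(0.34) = 0.17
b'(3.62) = 0.04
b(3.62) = -0.02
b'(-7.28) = 0.00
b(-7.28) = 0.00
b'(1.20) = -0.03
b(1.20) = 0.04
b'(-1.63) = 0.10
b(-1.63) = 0.04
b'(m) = (15*m^2 - 20*m - 15)/(-5*m^3 + 10*m^2 + 15*m)^2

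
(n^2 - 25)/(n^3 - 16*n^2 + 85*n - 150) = (n + 5)/(n^2 - 11*n + 30)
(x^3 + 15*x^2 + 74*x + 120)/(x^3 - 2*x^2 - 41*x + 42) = (x^2 + 9*x + 20)/(x^2 - 8*x + 7)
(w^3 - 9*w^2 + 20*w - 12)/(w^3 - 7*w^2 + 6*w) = (w - 2)/w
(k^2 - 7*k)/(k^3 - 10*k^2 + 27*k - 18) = k*(k - 7)/(k^3 - 10*k^2 + 27*k - 18)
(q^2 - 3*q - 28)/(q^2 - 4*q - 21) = (q + 4)/(q + 3)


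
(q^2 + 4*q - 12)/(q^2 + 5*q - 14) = (q + 6)/(q + 7)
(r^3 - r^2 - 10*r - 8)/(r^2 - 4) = (r^2 - 3*r - 4)/(r - 2)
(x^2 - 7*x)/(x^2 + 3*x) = (x - 7)/(x + 3)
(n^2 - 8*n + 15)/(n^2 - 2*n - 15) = (n - 3)/(n + 3)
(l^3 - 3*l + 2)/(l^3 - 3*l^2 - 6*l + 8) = (l - 1)/(l - 4)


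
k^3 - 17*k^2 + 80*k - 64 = (k - 8)^2*(k - 1)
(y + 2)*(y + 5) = y^2 + 7*y + 10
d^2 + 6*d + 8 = (d + 2)*(d + 4)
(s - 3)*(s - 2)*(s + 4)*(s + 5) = s^4 + 4*s^3 - 19*s^2 - 46*s + 120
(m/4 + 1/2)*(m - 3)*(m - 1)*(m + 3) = m^4/4 + m^3/4 - 11*m^2/4 - 9*m/4 + 9/2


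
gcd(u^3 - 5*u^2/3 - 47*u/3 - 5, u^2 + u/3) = u + 1/3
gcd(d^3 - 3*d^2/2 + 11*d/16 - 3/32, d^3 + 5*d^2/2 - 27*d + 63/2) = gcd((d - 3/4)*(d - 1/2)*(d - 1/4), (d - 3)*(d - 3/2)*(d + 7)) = 1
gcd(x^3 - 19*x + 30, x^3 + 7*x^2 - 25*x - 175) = x + 5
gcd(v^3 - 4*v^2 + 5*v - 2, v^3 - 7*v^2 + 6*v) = v - 1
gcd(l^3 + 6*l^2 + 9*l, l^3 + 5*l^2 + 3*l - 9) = l^2 + 6*l + 9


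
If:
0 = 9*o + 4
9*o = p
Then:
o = -4/9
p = -4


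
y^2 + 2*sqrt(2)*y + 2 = (y + sqrt(2))^2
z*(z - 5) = z^2 - 5*z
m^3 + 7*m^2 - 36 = (m - 2)*(m + 3)*(m + 6)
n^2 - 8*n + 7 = (n - 7)*(n - 1)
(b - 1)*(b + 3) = b^2 + 2*b - 3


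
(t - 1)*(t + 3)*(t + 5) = t^3 + 7*t^2 + 7*t - 15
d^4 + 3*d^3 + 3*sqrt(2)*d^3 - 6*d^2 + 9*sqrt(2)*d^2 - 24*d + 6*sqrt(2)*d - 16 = (d + 1)*(d + 2)*(d - sqrt(2))*(d + 4*sqrt(2))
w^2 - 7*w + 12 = (w - 4)*(w - 3)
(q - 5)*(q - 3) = q^2 - 8*q + 15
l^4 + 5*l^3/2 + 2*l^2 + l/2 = l*(l + 1/2)*(l + 1)^2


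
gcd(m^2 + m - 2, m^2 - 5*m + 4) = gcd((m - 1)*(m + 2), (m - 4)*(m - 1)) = m - 1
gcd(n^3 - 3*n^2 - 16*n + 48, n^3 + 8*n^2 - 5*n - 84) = n^2 + n - 12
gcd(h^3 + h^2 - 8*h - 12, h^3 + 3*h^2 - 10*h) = 1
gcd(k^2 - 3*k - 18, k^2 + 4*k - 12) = 1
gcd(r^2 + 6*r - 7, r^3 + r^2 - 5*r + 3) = r - 1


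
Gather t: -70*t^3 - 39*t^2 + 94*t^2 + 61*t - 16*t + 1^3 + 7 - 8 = -70*t^3 + 55*t^2 + 45*t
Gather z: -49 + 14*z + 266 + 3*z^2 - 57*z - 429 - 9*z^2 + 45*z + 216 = -6*z^2 + 2*z + 4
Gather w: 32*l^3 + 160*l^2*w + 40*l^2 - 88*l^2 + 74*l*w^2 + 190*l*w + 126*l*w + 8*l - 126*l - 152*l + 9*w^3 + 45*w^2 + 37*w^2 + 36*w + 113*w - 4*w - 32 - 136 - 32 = 32*l^3 - 48*l^2 - 270*l + 9*w^3 + w^2*(74*l + 82) + w*(160*l^2 + 316*l + 145) - 200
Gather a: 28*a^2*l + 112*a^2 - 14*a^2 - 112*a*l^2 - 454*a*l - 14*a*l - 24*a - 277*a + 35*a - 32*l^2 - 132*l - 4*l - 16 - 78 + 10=a^2*(28*l + 98) + a*(-112*l^2 - 468*l - 266) - 32*l^2 - 136*l - 84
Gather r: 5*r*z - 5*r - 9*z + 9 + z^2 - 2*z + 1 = r*(5*z - 5) + z^2 - 11*z + 10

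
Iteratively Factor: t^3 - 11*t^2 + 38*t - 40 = (t - 4)*(t^2 - 7*t + 10) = (t - 5)*(t - 4)*(t - 2)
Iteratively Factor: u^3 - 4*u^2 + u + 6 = (u + 1)*(u^2 - 5*u + 6) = (u - 2)*(u + 1)*(u - 3)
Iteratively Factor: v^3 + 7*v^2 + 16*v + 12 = (v + 3)*(v^2 + 4*v + 4) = (v + 2)*(v + 3)*(v + 2)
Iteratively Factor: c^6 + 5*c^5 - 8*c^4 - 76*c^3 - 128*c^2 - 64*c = (c + 2)*(c^5 + 3*c^4 - 14*c^3 - 48*c^2 - 32*c) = (c - 4)*(c + 2)*(c^4 + 7*c^3 + 14*c^2 + 8*c) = c*(c - 4)*(c + 2)*(c^3 + 7*c^2 + 14*c + 8) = c*(c - 4)*(c + 2)^2*(c^2 + 5*c + 4) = c*(c - 4)*(c + 2)^2*(c + 4)*(c + 1)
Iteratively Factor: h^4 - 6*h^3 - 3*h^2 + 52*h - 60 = (h - 2)*(h^3 - 4*h^2 - 11*h + 30) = (h - 2)^2*(h^2 - 2*h - 15) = (h - 5)*(h - 2)^2*(h + 3)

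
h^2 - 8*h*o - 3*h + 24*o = (h - 3)*(h - 8*o)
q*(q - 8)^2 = q^3 - 16*q^2 + 64*q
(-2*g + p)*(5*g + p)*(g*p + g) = -10*g^3*p - 10*g^3 + 3*g^2*p^2 + 3*g^2*p + g*p^3 + g*p^2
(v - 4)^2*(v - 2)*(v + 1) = v^4 - 9*v^3 + 22*v^2 - 32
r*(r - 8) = r^2 - 8*r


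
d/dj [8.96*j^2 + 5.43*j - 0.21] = 17.92*j + 5.43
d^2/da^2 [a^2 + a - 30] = 2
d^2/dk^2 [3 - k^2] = -2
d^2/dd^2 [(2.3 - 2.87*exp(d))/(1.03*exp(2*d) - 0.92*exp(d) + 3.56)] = (-3.044783*exp(4*d) + 7.040668*exp(3*d) + 56.603856*exp(2*d) - 41.187664*exp(d) - 28.840272)*exp(d)/(1.092727*exp(6*d) - 2.928084*exp(5*d) + 13.945788*exp(4*d) - 21.019424*exp(3*d) + 48.200976*exp(2*d) - 34.979136*exp(d) + 45.118016)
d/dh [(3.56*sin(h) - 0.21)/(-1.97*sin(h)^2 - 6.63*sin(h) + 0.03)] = (7.0132*sin(h)^2 - 0.827400000000001*sin(h) - 1.2855)*cos(h)/(3.8809*sin(h)^4 + 26.1222*sin(h)^3 + 43.8387*sin(h)^2 - 0.3978*sin(h) + 0.0009)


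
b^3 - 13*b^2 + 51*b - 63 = (b - 7)*(b - 3)^2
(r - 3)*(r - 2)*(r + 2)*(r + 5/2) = r^4 - r^3/2 - 23*r^2/2 + 2*r + 30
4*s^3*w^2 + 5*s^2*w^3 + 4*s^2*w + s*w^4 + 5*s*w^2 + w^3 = w*(s + w)*(4*s + w)*(s*w + 1)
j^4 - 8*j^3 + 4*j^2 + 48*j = j*(j - 6)*(j - 4)*(j + 2)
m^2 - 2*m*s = m*(m - 2*s)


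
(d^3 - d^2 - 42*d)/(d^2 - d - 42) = d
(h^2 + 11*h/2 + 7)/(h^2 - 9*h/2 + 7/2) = (2*h^2 + 11*h + 14)/(2*h^2 - 9*h + 7)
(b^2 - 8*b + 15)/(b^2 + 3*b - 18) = (b - 5)/(b + 6)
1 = 1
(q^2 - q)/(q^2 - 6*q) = (q - 1)/(q - 6)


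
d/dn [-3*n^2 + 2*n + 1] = 2 - 6*n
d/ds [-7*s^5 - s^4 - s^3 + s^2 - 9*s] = -35*s^4 - 4*s^3 - 3*s^2 + 2*s - 9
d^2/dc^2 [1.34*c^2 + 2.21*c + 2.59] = 2.68000000000000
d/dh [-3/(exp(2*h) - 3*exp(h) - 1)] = (6*exp(h) - 9)*exp(h)/(-exp(2*h) + 3*exp(h) + 1)^2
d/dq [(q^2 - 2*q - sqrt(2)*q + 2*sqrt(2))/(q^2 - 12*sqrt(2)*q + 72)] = (-11*sqrt(2)*q^2 + 2*q^2 - 4*sqrt(2)*q + 144*q - 72*sqrt(2) - 96)/(q^4 - 24*sqrt(2)*q^3 + 432*q^2 - 1728*sqrt(2)*q + 5184)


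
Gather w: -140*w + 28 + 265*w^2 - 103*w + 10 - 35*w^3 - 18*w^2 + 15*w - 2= -35*w^3 + 247*w^2 - 228*w + 36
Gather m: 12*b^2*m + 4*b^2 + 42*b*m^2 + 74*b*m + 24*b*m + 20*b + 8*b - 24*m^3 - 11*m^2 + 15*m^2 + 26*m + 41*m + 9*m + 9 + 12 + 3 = 4*b^2 + 28*b - 24*m^3 + m^2*(42*b + 4) + m*(12*b^2 + 98*b + 76) + 24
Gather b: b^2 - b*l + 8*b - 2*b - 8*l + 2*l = b^2 + b*(6 - l) - 6*l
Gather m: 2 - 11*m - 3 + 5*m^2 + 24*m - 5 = 5*m^2 + 13*m - 6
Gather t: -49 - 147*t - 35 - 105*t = -252*t - 84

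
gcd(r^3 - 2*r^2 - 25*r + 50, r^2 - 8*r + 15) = r - 5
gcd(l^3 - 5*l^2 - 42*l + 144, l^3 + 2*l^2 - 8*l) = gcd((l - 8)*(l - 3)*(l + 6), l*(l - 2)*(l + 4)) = 1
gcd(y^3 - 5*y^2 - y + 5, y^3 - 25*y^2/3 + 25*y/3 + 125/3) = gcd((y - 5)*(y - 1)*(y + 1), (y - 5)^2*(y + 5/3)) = y - 5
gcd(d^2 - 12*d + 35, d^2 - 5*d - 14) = d - 7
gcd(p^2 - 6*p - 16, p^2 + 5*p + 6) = p + 2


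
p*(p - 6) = p^2 - 6*p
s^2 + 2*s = s*(s + 2)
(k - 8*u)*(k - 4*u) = k^2 - 12*k*u + 32*u^2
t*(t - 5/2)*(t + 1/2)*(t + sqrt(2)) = t^4 - 2*t^3 + sqrt(2)*t^3 - 2*sqrt(2)*t^2 - 5*t^2/4 - 5*sqrt(2)*t/4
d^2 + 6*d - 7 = (d - 1)*(d + 7)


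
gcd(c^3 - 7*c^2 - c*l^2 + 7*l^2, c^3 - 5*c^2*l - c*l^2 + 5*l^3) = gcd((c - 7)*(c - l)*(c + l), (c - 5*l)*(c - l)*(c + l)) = c^2 - l^2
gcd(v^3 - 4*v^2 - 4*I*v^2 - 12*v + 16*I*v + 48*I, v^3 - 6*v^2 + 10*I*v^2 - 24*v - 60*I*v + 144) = v - 6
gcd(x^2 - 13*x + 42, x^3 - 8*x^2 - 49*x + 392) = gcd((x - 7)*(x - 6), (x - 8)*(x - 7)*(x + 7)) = x - 7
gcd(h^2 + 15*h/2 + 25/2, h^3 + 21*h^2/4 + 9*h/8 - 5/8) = h + 5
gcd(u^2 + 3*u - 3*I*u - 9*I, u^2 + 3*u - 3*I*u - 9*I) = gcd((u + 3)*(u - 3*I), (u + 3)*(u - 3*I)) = u^2 + u*(3 - 3*I) - 9*I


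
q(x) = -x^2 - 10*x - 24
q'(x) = -2*x - 10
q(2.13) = -49.84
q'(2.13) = -14.26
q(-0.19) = -22.14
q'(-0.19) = -9.62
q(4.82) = -95.43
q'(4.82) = -19.64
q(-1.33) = -12.47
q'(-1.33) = -7.34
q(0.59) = -30.25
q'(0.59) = -11.18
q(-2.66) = -4.48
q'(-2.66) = -4.68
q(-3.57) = -1.04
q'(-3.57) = -2.86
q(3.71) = -74.86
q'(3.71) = -17.42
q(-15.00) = -99.00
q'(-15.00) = 20.00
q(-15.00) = -99.00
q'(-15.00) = 20.00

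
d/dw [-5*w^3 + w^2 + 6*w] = -15*w^2 + 2*w + 6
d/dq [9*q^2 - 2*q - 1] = 18*q - 2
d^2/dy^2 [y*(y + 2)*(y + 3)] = 6*y + 10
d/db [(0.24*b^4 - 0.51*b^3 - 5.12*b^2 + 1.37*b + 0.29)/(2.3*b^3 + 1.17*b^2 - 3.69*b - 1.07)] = (0.552*b^6 + 0.5616*b^5 + 8.5225*b^4 - 3.5654*b^3 + 16.926*b^2 + 10.2782*b - 0.3958)/(5.29*b^6 + 5.382*b^5 - 15.6051*b^4 - 13.5566*b^3 + 11.1123*b^2 + 7.8966*b + 1.1449)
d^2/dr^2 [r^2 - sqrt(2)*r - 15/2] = 2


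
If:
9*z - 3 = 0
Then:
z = 1/3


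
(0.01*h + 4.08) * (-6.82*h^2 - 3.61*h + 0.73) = -0.0682*h^3 - 27.8617*h^2 - 14.7215*h + 2.9784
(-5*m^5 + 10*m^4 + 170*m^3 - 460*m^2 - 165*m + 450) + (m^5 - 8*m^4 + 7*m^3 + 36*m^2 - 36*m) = -4*m^5 + 2*m^4 + 177*m^3 - 424*m^2 - 201*m + 450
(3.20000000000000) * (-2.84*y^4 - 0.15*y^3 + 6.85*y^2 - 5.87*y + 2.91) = -9.088*y^4 - 0.48*y^3 + 21.92*y^2 - 18.784*y + 9.312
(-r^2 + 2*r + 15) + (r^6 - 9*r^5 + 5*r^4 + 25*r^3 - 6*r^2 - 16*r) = r^6 - 9*r^5 + 5*r^4 + 25*r^3 - 7*r^2 - 14*r + 15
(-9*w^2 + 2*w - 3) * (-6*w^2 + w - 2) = 54*w^4 - 21*w^3 + 38*w^2 - 7*w + 6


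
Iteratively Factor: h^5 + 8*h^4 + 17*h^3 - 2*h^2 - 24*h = (h)*(h^4 + 8*h^3 + 17*h^2 - 2*h - 24) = h*(h + 4)*(h^3 + 4*h^2 + h - 6) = h*(h + 3)*(h + 4)*(h^2 + h - 2) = h*(h - 1)*(h + 3)*(h + 4)*(h + 2)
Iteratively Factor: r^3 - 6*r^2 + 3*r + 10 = (r + 1)*(r^2 - 7*r + 10) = (r - 2)*(r + 1)*(r - 5)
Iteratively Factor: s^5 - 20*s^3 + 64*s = (s - 2)*(s^4 + 2*s^3 - 16*s^2 - 32*s) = (s - 4)*(s - 2)*(s^3 + 6*s^2 + 8*s) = (s - 4)*(s - 2)*(s + 4)*(s^2 + 2*s) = s*(s - 4)*(s - 2)*(s + 4)*(s + 2)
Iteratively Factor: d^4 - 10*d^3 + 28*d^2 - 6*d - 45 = (d + 1)*(d^3 - 11*d^2 + 39*d - 45) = (d - 3)*(d + 1)*(d^2 - 8*d + 15) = (d - 3)^2*(d + 1)*(d - 5)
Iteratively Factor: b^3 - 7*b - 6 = (b + 2)*(b^2 - 2*b - 3) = (b + 1)*(b + 2)*(b - 3)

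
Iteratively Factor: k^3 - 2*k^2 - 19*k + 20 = (k + 4)*(k^2 - 6*k + 5) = (k - 5)*(k + 4)*(k - 1)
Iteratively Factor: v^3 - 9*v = (v + 3)*(v^2 - 3*v) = (v - 3)*(v + 3)*(v)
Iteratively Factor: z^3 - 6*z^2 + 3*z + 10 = (z + 1)*(z^2 - 7*z + 10) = (z - 2)*(z + 1)*(z - 5)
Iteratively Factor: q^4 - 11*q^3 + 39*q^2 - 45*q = (q - 3)*(q^3 - 8*q^2 + 15*q) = (q - 3)^2*(q^2 - 5*q) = (q - 5)*(q - 3)^2*(q)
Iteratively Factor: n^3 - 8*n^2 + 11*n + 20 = (n + 1)*(n^2 - 9*n + 20) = (n - 4)*(n + 1)*(n - 5)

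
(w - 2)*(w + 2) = w^2 - 4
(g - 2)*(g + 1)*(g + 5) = g^3 + 4*g^2 - 7*g - 10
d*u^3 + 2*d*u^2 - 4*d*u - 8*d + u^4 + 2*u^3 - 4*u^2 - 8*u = (d + u)*(u - 2)*(u + 2)^2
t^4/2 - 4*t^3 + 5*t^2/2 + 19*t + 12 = (t/2 + 1/2)*(t - 6)*(t - 4)*(t + 1)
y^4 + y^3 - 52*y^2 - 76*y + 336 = (y - 7)*(y - 2)*(y + 4)*(y + 6)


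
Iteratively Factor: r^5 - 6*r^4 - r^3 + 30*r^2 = (r + 2)*(r^4 - 8*r^3 + 15*r^2) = r*(r + 2)*(r^3 - 8*r^2 + 15*r) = r*(r - 3)*(r + 2)*(r^2 - 5*r) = r^2*(r - 3)*(r + 2)*(r - 5)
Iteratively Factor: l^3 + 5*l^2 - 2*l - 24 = (l + 3)*(l^2 + 2*l - 8) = (l + 3)*(l + 4)*(l - 2)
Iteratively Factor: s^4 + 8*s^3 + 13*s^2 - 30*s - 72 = (s + 3)*(s^3 + 5*s^2 - 2*s - 24) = (s + 3)*(s + 4)*(s^2 + s - 6) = (s + 3)^2*(s + 4)*(s - 2)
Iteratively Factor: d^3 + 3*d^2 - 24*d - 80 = (d - 5)*(d^2 + 8*d + 16) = (d - 5)*(d + 4)*(d + 4)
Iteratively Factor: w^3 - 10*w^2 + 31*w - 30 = (w - 2)*(w^2 - 8*w + 15) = (w - 5)*(w - 2)*(w - 3)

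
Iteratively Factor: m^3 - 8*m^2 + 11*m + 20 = (m + 1)*(m^2 - 9*m + 20) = (m - 4)*(m + 1)*(m - 5)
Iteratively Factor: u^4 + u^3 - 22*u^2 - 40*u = (u - 5)*(u^3 + 6*u^2 + 8*u) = (u - 5)*(u + 2)*(u^2 + 4*u) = (u - 5)*(u + 2)*(u + 4)*(u)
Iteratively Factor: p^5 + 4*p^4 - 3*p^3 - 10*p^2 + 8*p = (p - 1)*(p^4 + 5*p^3 + 2*p^2 - 8*p) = (p - 1)*(p + 2)*(p^3 + 3*p^2 - 4*p) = p*(p - 1)*(p + 2)*(p^2 + 3*p - 4) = p*(p - 1)^2*(p + 2)*(p + 4)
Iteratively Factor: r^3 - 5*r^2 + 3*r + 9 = (r - 3)*(r^2 - 2*r - 3) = (r - 3)*(r + 1)*(r - 3)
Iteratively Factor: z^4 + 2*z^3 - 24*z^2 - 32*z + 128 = (z - 4)*(z^3 + 6*z^2 - 32) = (z - 4)*(z + 4)*(z^2 + 2*z - 8) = (z - 4)*(z - 2)*(z + 4)*(z + 4)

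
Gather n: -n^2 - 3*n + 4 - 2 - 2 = -n^2 - 3*n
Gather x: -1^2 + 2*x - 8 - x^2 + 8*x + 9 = -x^2 + 10*x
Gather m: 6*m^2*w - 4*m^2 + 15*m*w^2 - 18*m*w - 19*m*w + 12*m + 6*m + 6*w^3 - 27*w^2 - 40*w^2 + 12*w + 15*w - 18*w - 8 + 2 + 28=m^2*(6*w - 4) + m*(15*w^2 - 37*w + 18) + 6*w^3 - 67*w^2 + 9*w + 22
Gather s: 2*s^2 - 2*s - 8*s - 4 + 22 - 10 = 2*s^2 - 10*s + 8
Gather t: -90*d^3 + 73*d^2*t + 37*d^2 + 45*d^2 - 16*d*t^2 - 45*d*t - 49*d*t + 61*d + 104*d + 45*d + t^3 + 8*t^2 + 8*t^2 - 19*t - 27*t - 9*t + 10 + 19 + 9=-90*d^3 + 82*d^2 + 210*d + t^3 + t^2*(16 - 16*d) + t*(73*d^2 - 94*d - 55) + 38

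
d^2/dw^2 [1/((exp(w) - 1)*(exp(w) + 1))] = 4*(exp(2*w) + 1)*exp(2*w)/(exp(6*w) - 3*exp(4*w) + 3*exp(2*w) - 1)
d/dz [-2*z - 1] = -2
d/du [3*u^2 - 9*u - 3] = 6*u - 9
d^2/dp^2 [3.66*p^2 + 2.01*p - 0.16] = 7.32000000000000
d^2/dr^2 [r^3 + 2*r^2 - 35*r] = 6*r + 4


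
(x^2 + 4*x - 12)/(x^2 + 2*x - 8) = (x + 6)/(x + 4)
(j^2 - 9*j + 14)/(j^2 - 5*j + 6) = (j - 7)/(j - 3)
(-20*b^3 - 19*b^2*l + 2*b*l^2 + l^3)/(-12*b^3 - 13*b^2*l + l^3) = (5*b + l)/(3*b + l)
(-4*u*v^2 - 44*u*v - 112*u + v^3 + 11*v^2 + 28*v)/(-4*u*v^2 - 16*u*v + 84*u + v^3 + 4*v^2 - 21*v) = (v + 4)/(v - 3)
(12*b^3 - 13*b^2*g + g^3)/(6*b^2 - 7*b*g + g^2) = (12*b^2 - b*g - g^2)/(6*b - g)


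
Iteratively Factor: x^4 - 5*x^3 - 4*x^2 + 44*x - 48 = (x - 2)*(x^3 - 3*x^2 - 10*x + 24) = (x - 4)*(x - 2)*(x^2 + x - 6) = (x - 4)*(x - 2)^2*(x + 3)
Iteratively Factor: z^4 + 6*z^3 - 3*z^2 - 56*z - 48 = (z + 4)*(z^3 + 2*z^2 - 11*z - 12) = (z + 4)^2*(z^2 - 2*z - 3) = (z - 3)*(z + 4)^2*(z + 1)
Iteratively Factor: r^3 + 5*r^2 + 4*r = (r + 1)*(r^2 + 4*r) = r*(r + 1)*(r + 4)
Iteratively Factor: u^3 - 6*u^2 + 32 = (u - 4)*(u^2 - 2*u - 8) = (u - 4)*(u + 2)*(u - 4)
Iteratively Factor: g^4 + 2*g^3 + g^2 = (g)*(g^3 + 2*g^2 + g) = g*(g + 1)*(g^2 + g) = g*(g + 1)^2*(g)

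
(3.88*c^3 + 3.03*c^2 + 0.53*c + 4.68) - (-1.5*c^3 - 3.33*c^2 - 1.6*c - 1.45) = 5.38*c^3 + 6.36*c^2 + 2.13*c + 6.13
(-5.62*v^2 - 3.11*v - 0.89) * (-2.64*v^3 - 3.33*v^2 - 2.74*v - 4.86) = 14.8368*v^5 + 26.925*v^4 + 28.1047*v^3 + 38.7983*v^2 + 17.5532*v + 4.3254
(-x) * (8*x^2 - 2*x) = -8*x^3 + 2*x^2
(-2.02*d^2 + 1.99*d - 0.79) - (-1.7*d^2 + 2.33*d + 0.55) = -0.32*d^2 - 0.34*d - 1.34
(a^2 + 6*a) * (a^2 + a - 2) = a^4 + 7*a^3 + 4*a^2 - 12*a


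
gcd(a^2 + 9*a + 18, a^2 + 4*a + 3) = a + 3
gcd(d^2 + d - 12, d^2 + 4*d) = d + 4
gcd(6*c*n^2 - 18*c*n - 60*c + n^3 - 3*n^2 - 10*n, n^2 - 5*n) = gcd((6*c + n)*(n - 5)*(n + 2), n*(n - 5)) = n - 5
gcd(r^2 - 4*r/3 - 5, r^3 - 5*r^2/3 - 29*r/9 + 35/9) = r + 5/3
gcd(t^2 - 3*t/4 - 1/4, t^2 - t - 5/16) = t + 1/4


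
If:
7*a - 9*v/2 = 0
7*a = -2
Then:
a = -2/7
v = -4/9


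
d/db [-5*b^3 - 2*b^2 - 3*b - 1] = -15*b^2 - 4*b - 3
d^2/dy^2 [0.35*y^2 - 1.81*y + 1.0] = 0.700000000000000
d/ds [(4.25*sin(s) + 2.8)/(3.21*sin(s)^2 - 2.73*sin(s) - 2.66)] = (-17.976*sin(s) + 6.82125*cos(2*s) - 10.48225)*cos(s)/(-3.21*sin(s)^2 + 2.73*sin(s) + 2.66)^2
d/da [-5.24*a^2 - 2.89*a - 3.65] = -10.48*a - 2.89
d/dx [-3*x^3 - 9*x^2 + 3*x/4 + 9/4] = -9*x^2 - 18*x + 3/4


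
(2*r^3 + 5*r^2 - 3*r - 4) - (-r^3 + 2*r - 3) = 3*r^3 + 5*r^2 - 5*r - 1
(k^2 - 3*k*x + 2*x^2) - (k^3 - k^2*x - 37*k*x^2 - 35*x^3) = -k^3 + k^2*x + k^2 + 37*k*x^2 - 3*k*x + 35*x^3 + 2*x^2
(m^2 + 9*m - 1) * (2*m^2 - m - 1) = 2*m^4 + 17*m^3 - 12*m^2 - 8*m + 1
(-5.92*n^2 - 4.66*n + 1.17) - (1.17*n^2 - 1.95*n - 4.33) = -7.09*n^2 - 2.71*n + 5.5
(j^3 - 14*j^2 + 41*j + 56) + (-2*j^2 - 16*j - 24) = j^3 - 16*j^2 + 25*j + 32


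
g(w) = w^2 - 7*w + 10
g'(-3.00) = -13.00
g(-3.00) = 40.00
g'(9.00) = 11.00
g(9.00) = 28.00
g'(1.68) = -3.64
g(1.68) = 1.06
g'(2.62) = -1.76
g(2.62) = -1.48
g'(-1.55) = -10.10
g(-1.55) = 23.25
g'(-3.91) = -14.82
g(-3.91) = 52.66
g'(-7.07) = -21.14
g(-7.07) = 109.47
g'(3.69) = 0.38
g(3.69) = -2.21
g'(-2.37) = -11.74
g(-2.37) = 32.21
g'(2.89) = -1.22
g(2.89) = -1.88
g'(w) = 2*w - 7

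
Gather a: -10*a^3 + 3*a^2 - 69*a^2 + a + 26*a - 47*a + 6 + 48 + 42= -10*a^3 - 66*a^2 - 20*a + 96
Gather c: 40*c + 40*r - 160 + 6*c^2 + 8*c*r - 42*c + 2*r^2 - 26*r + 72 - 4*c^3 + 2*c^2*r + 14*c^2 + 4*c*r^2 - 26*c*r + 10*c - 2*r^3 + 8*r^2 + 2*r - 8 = -4*c^3 + c^2*(2*r + 20) + c*(4*r^2 - 18*r + 8) - 2*r^3 + 10*r^2 + 16*r - 96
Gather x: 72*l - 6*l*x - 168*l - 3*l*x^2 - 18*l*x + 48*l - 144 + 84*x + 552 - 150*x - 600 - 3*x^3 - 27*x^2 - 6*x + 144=-48*l - 3*x^3 + x^2*(-3*l - 27) + x*(-24*l - 72) - 48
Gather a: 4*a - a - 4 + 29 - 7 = 3*a + 18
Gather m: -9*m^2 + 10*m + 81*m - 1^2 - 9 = -9*m^2 + 91*m - 10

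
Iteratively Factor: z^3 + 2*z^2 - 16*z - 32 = (z - 4)*(z^2 + 6*z + 8) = (z - 4)*(z + 2)*(z + 4)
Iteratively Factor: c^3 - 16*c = (c + 4)*(c^2 - 4*c) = (c - 4)*(c + 4)*(c)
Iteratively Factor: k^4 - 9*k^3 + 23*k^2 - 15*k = (k - 3)*(k^3 - 6*k^2 + 5*k) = (k - 5)*(k - 3)*(k^2 - k) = k*(k - 5)*(k - 3)*(k - 1)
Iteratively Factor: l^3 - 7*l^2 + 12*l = (l - 4)*(l^2 - 3*l) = (l - 4)*(l - 3)*(l)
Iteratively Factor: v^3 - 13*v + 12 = (v - 3)*(v^2 + 3*v - 4) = (v - 3)*(v + 4)*(v - 1)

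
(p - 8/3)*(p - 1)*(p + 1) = p^3 - 8*p^2/3 - p + 8/3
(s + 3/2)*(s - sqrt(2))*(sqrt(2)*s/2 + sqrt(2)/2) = sqrt(2)*s^3/2 - s^2 + 5*sqrt(2)*s^2/4 - 5*s/2 + 3*sqrt(2)*s/4 - 3/2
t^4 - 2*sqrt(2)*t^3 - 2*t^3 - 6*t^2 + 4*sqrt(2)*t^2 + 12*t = t*(t - 2)*(t - 3*sqrt(2))*(t + sqrt(2))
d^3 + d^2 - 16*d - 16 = (d - 4)*(d + 1)*(d + 4)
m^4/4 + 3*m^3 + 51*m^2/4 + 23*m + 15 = (m/4 + 1/2)*(m + 2)*(m + 3)*(m + 5)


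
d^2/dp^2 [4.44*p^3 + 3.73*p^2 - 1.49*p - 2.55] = 26.64*p + 7.46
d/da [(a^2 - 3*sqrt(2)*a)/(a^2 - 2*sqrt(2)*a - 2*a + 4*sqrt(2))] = (-2*a^2 + sqrt(2)*a^2 + 8*sqrt(2)*a - 24)/(a^4 - 4*sqrt(2)*a^3 - 4*a^3 + 12*a^2 + 16*sqrt(2)*a^2 - 32*a - 16*sqrt(2)*a + 32)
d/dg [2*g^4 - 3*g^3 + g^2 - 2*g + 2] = 8*g^3 - 9*g^2 + 2*g - 2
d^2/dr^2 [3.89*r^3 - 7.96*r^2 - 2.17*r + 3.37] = 23.34*r - 15.92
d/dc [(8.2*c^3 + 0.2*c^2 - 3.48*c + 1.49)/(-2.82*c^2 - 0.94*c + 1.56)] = (-23.124*c^4 - 15.416*c^3 + 28.3744*c^2 + 9.0276*c - 4.0282)/(7.9524*c^4 + 5.3016*c^3 - 7.9148*c^2 - 2.9328*c + 2.4336)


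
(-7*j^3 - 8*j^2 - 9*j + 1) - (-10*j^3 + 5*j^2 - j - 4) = 3*j^3 - 13*j^2 - 8*j + 5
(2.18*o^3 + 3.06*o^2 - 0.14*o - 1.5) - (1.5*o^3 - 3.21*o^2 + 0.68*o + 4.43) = 0.68*o^3 + 6.27*o^2 - 0.82*o - 5.93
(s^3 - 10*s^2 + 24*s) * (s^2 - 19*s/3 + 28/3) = s^5 - 49*s^4/3 + 290*s^3/3 - 736*s^2/3 + 224*s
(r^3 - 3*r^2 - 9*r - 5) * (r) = r^4 - 3*r^3 - 9*r^2 - 5*r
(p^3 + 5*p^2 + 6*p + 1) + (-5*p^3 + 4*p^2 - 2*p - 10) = -4*p^3 + 9*p^2 + 4*p - 9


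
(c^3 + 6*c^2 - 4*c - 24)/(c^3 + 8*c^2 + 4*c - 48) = (c + 2)/(c + 4)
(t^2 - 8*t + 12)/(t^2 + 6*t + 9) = (t^2 - 8*t + 12)/(t^2 + 6*t + 9)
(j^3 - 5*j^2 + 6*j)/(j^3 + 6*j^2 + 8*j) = (j^2 - 5*j + 6)/(j^2 + 6*j + 8)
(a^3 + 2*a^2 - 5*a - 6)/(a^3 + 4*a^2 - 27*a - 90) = (a^2 - a - 2)/(a^2 + a - 30)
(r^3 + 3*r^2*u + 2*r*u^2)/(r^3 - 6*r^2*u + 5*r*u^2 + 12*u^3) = r*(r + 2*u)/(r^2 - 7*r*u + 12*u^2)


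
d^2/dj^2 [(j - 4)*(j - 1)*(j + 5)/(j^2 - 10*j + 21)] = 4*(29*j^3 - 285*j^2 + 1023*j - 1415)/(j^6 - 30*j^5 + 363*j^4 - 2260*j^3 + 7623*j^2 - 13230*j + 9261)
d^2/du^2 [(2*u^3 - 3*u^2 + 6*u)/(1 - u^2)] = 2*(-8*u^3 + 9*u^2 - 24*u + 3)/(u^6 - 3*u^4 + 3*u^2 - 1)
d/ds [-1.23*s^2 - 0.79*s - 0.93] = -2.46*s - 0.79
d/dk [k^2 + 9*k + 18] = 2*k + 9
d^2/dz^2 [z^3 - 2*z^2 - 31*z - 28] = 6*z - 4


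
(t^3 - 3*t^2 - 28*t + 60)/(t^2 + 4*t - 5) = (t^2 - 8*t + 12)/(t - 1)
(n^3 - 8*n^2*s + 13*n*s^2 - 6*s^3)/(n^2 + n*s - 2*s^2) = (n^2 - 7*n*s + 6*s^2)/(n + 2*s)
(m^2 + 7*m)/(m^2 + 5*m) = (m + 7)/(m + 5)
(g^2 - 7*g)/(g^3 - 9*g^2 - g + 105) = g/(g^2 - 2*g - 15)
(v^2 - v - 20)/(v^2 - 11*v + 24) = (v^2 - v - 20)/(v^2 - 11*v + 24)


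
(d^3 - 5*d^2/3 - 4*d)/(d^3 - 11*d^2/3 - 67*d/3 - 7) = d*(-3*d^2 + 5*d + 12)/(-3*d^3 + 11*d^2 + 67*d + 21)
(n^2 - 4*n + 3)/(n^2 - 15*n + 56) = (n^2 - 4*n + 3)/(n^2 - 15*n + 56)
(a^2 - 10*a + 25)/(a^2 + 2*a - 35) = (a - 5)/(a + 7)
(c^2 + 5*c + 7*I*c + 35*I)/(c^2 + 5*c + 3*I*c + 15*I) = (c + 7*I)/(c + 3*I)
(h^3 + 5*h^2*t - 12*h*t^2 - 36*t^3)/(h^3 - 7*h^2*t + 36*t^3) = (-h - 6*t)/(-h + 6*t)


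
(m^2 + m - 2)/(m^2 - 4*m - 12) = (m - 1)/(m - 6)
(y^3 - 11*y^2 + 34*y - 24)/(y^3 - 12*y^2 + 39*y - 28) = (y - 6)/(y - 7)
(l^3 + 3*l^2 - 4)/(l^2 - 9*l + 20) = (l^3 + 3*l^2 - 4)/(l^2 - 9*l + 20)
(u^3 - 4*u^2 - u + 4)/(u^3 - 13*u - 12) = (u - 1)/(u + 3)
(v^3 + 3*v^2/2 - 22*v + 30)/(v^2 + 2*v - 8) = (v^2 + 7*v/2 - 15)/(v + 4)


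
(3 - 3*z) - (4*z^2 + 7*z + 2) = -4*z^2 - 10*z + 1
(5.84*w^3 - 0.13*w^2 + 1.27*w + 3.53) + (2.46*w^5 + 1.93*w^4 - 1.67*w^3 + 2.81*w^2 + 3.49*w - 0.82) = 2.46*w^5 + 1.93*w^4 + 4.17*w^3 + 2.68*w^2 + 4.76*w + 2.71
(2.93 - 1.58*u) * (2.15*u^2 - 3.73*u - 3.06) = -3.397*u^3 + 12.1929*u^2 - 6.0941*u - 8.9658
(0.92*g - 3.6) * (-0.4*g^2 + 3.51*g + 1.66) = -0.368*g^3 + 4.6692*g^2 - 11.1088*g - 5.976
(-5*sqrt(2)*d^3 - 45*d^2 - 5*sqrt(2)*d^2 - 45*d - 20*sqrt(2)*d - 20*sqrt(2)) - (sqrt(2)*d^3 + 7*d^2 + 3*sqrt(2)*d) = -6*sqrt(2)*d^3 - 52*d^2 - 5*sqrt(2)*d^2 - 45*d - 23*sqrt(2)*d - 20*sqrt(2)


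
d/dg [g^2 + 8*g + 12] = 2*g + 8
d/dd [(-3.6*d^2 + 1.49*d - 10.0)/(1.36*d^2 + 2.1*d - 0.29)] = (-9.5864*d^2 + 29.288*d + 20.5679)/(1.8496*d^4 + 5.712*d^3 + 3.6212*d^2 - 1.218*d + 0.0841)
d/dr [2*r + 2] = 2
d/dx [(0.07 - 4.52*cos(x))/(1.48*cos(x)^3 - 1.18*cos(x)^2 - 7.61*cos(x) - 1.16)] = (-13.3792*cos(x)^3 + 5.6444*cos(x)^2 - 0.165199999999999*cos(x) - 5.7759)*sin(x)/(2.1904*cos(x)^6 - 3.4928*cos(x)^5 - 21.1332*cos(x)^4 + 14.526*cos(x)^3 + 60.6497*cos(x)^2 + 17.6552*cos(x) + 1.3456)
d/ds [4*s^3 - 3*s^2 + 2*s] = 12*s^2 - 6*s + 2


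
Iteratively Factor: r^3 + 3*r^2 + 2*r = (r)*(r^2 + 3*r + 2) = r*(r + 2)*(r + 1)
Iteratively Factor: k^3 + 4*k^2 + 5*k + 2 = (k + 1)*(k^2 + 3*k + 2) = (k + 1)*(k + 2)*(k + 1)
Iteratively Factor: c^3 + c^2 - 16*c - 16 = (c + 1)*(c^2 - 16) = (c + 1)*(c + 4)*(c - 4)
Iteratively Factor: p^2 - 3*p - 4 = (p + 1)*(p - 4)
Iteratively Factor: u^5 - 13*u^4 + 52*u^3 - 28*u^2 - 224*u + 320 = (u - 4)*(u^4 - 9*u^3 + 16*u^2 + 36*u - 80) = (u - 4)*(u - 2)*(u^3 - 7*u^2 + 2*u + 40) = (u - 5)*(u - 4)*(u - 2)*(u^2 - 2*u - 8) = (u - 5)*(u - 4)^2*(u - 2)*(u + 2)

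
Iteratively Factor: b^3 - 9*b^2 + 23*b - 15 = (b - 1)*(b^2 - 8*b + 15) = (b - 3)*(b - 1)*(b - 5)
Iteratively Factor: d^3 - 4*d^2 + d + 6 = (d + 1)*(d^2 - 5*d + 6) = (d - 2)*(d + 1)*(d - 3)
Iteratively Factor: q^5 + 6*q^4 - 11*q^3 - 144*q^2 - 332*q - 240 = (q + 2)*(q^4 + 4*q^3 - 19*q^2 - 106*q - 120) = (q + 2)^2*(q^3 + 2*q^2 - 23*q - 60) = (q - 5)*(q + 2)^2*(q^2 + 7*q + 12) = (q - 5)*(q + 2)^2*(q + 3)*(q + 4)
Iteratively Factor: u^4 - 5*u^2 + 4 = (u - 2)*(u^3 + 2*u^2 - u - 2) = (u - 2)*(u - 1)*(u^2 + 3*u + 2) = (u - 2)*(u - 1)*(u + 1)*(u + 2)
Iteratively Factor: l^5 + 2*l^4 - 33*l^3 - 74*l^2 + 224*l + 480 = (l - 5)*(l^4 + 7*l^3 + 2*l^2 - 64*l - 96) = (l - 5)*(l + 4)*(l^3 + 3*l^2 - 10*l - 24) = (l - 5)*(l + 4)^2*(l^2 - l - 6) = (l - 5)*(l + 2)*(l + 4)^2*(l - 3)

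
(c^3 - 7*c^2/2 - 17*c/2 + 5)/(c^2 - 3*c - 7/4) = 2*(-2*c^3 + 7*c^2 + 17*c - 10)/(-4*c^2 + 12*c + 7)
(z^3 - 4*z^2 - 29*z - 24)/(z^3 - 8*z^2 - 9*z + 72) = (z + 1)/(z - 3)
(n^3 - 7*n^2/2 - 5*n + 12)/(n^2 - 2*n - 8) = n - 3/2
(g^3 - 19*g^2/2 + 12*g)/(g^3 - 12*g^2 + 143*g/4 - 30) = 2*g/(2*g - 5)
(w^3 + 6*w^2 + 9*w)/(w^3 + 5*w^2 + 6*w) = (w + 3)/(w + 2)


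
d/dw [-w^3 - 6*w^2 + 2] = 3*w*(-w - 4)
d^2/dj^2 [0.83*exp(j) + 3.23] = 0.83*exp(j)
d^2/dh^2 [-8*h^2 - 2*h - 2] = -16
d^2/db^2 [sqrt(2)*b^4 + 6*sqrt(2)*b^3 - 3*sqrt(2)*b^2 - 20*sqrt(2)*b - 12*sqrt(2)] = sqrt(2)*(12*b^2 + 36*b - 6)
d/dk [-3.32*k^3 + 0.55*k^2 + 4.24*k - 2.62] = -9.96*k^2 + 1.1*k + 4.24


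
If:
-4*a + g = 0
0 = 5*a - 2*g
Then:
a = 0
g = 0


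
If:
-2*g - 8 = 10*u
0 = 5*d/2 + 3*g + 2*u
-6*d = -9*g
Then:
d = 48/127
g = 32/127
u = -108/127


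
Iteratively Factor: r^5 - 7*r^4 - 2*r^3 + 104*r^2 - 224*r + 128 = (r + 4)*(r^4 - 11*r^3 + 42*r^2 - 64*r + 32) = (r - 4)*(r + 4)*(r^3 - 7*r^2 + 14*r - 8) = (r - 4)*(r - 1)*(r + 4)*(r^2 - 6*r + 8) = (r - 4)*(r - 2)*(r - 1)*(r + 4)*(r - 4)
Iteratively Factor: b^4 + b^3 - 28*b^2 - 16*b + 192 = (b + 4)*(b^3 - 3*b^2 - 16*b + 48) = (b + 4)^2*(b^2 - 7*b + 12) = (b - 3)*(b + 4)^2*(b - 4)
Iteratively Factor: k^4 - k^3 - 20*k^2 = (k - 5)*(k^3 + 4*k^2) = k*(k - 5)*(k^2 + 4*k) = k^2*(k - 5)*(k + 4)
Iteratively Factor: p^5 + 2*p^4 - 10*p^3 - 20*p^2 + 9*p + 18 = (p - 3)*(p^4 + 5*p^3 + 5*p^2 - 5*p - 6) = (p - 3)*(p - 1)*(p^3 + 6*p^2 + 11*p + 6) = (p - 3)*(p - 1)*(p + 1)*(p^2 + 5*p + 6) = (p - 3)*(p - 1)*(p + 1)*(p + 2)*(p + 3)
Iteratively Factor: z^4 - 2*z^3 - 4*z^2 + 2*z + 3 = (z - 1)*(z^3 - z^2 - 5*z - 3) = (z - 1)*(z + 1)*(z^2 - 2*z - 3) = (z - 3)*(z - 1)*(z + 1)*(z + 1)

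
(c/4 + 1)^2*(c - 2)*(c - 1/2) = c^4/16 + 11*c^3/32 - 3*c^2/16 - 2*c + 1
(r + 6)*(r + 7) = r^2 + 13*r + 42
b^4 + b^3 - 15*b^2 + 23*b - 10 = (b - 2)*(b - 1)^2*(b + 5)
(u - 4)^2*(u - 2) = u^3 - 10*u^2 + 32*u - 32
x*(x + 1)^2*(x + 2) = x^4 + 4*x^3 + 5*x^2 + 2*x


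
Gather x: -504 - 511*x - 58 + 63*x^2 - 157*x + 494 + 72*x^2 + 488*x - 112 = 135*x^2 - 180*x - 180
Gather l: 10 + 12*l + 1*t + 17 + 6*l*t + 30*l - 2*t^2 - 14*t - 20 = l*(6*t + 42) - 2*t^2 - 13*t + 7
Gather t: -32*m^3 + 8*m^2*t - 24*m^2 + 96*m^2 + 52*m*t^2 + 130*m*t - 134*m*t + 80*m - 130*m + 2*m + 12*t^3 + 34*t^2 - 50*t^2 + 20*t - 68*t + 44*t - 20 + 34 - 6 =-32*m^3 + 72*m^2 - 48*m + 12*t^3 + t^2*(52*m - 16) + t*(8*m^2 - 4*m - 4) + 8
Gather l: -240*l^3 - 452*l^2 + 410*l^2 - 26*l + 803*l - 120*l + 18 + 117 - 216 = -240*l^3 - 42*l^2 + 657*l - 81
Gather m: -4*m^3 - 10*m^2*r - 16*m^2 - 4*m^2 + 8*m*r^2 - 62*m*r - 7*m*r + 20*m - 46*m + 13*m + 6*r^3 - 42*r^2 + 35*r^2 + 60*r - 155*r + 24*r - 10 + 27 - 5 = -4*m^3 + m^2*(-10*r - 20) + m*(8*r^2 - 69*r - 13) + 6*r^3 - 7*r^2 - 71*r + 12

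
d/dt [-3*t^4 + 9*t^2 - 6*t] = -12*t^3 + 18*t - 6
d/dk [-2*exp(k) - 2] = -2*exp(k)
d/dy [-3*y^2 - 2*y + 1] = -6*y - 2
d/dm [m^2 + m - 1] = 2*m + 1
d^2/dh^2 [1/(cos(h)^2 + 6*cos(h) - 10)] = (-8*sin(h)^4 + 156*sin(h)^2 - 75*cos(h) - 9*cos(3*h) + 36)/(2*(-sin(h)^2 + 6*cos(h) - 9)^3)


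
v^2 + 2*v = v*(v + 2)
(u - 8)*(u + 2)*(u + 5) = u^3 - u^2 - 46*u - 80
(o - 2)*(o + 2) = o^2 - 4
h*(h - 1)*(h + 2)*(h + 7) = h^4 + 8*h^3 + 5*h^2 - 14*h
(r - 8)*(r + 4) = r^2 - 4*r - 32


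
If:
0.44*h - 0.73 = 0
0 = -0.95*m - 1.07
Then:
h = 1.66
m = -1.13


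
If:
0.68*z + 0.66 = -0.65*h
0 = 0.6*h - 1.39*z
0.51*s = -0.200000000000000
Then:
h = -0.70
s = -0.39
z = -0.30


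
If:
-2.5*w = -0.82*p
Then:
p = 3.04878048780488*w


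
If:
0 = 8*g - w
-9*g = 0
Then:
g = 0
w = 0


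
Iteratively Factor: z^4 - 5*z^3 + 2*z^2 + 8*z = (z - 4)*(z^3 - z^2 - 2*z) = (z - 4)*(z - 2)*(z^2 + z) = (z - 4)*(z - 2)*(z + 1)*(z)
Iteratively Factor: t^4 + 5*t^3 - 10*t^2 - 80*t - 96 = (t + 2)*(t^3 + 3*t^2 - 16*t - 48) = (t + 2)*(t + 4)*(t^2 - t - 12) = (t - 4)*(t + 2)*(t + 4)*(t + 3)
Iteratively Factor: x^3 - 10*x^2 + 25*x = (x - 5)*(x^2 - 5*x) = (x - 5)^2*(x)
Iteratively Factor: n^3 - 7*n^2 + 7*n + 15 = (n - 3)*(n^2 - 4*n - 5) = (n - 3)*(n + 1)*(n - 5)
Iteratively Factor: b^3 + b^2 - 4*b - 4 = (b + 1)*(b^2 - 4) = (b - 2)*(b + 1)*(b + 2)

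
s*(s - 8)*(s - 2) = s^3 - 10*s^2 + 16*s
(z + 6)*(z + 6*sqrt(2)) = z^2 + 6*z + 6*sqrt(2)*z + 36*sqrt(2)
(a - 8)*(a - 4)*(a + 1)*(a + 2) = a^4 - 9*a^3 - 2*a^2 + 72*a + 64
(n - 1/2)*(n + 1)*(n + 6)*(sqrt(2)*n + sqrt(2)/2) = sqrt(2)*n^4 + 7*sqrt(2)*n^3 + 23*sqrt(2)*n^2/4 - 7*sqrt(2)*n/4 - 3*sqrt(2)/2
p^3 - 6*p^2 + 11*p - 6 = (p - 3)*(p - 2)*(p - 1)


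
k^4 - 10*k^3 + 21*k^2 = k^2*(k - 7)*(k - 3)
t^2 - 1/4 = (t - 1/2)*(t + 1/2)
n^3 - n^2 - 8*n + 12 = (n - 2)^2*(n + 3)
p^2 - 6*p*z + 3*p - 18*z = (p + 3)*(p - 6*z)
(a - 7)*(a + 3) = a^2 - 4*a - 21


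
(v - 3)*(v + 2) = v^2 - v - 6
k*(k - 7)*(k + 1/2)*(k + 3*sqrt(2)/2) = k^4 - 13*k^3/2 + 3*sqrt(2)*k^3/2 - 39*sqrt(2)*k^2/4 - 7*k^2/2 - 21*sqrt(2)*k/4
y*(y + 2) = y^2 + 2*y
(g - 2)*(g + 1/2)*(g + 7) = g^3 + 11*g^2/2 - 23*g/2 - 7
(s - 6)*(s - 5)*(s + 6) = s^3 - 5*s^2 - 36*s + 180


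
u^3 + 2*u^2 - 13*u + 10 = (u - 2)*(u - 1)*(u + 5)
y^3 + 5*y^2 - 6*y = y*(y - 1)*(y + 6)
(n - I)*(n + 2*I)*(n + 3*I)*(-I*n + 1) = -I*n^4 + 5*n^3 + 5*I*n^2 + 5*n + 6*I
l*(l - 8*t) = l^2 - 8*l*t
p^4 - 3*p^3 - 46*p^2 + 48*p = p*(p - 8)*(p - 1)*(p + 6)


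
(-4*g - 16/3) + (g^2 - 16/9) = g^2 - 4*g - 64/9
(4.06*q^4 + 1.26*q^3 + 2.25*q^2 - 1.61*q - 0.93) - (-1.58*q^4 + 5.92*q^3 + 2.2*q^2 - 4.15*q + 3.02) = 5.64*q^4 - 4.66*q^3 + 0.0499999999999998*q^2 + 2.54*q - 3.95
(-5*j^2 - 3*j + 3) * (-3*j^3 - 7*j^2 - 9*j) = 15*j^5 + 44*j^4 + 57*j^3 + 6*j^2 - 27*j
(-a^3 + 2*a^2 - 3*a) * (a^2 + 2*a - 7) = -a^5 + 8*a^3 - 20*a^2 + 21*a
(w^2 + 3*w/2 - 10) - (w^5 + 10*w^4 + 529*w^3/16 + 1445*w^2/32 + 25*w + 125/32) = -w^5 - 10*w^4 - 529*w^3/16 - 1413*w^2/32 - 47*w/2 - 445/32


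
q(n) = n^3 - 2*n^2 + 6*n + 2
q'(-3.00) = 45.00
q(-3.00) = -61.00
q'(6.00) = 90.00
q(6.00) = 182.00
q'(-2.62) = 37.07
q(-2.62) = -45.43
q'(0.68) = 4.67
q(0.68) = 5.47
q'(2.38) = 13.47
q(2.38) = 18.43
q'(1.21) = 5.55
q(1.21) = 8.10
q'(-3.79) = 64.25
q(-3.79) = -103.91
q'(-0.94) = 12.41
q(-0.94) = -6.24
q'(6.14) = 94.54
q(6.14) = 194.92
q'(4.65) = 52.27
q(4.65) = 87.20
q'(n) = 3*n^2 - 4*n + 6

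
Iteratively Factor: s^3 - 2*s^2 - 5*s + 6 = (s - 3)*(s^2 + s - 2) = (s - 3)*(s - 1)*(s + 2)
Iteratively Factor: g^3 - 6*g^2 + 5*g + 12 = (g - 3)*(g^2 - 3*g - 4) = (g - 3)*(g + 1)*(g - 4)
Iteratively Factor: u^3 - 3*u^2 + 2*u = (u - 1)*(u^2 - 2*u) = (u - 2)*(u - 1)*(u)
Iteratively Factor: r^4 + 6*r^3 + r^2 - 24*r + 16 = (r + 4)*(r^3 + 2*r^2 - 7*r + 4) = (r + 4)^2*(r^2 - 2*r + 1) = (r - 1)*(r + 4)^2*(r - 1)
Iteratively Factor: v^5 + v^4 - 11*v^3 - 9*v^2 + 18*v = (v + 3)*(v^4 - 2*v^3 - 5*v^2 + 6*v) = (v - 1)*(v + 3)*(v^3 - v^2 - 6*v) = v*(v - 1)*(v + 3)*(v^2 - v - 6) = v*(v - 1)*(v + 2)*(v + 3)*(v - 3)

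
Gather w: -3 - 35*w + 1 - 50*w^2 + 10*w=-50*w^2 - 25*w - 2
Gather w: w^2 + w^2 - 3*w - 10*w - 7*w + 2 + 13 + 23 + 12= 2*w^2 - 20*w + 50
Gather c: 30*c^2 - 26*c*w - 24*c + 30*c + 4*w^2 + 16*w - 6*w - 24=30*c^2 + c*(6 - 26*w) + 4*w^2 + 10*w - 24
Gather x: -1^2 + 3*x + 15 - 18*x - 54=-15*x - 40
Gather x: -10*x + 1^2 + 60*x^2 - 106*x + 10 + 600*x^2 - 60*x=660*x^2 - 176*x + 11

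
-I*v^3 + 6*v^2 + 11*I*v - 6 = (v + 2*I)*(v + 3*I)*(-I*v + 1)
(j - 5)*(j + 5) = j^2 - 25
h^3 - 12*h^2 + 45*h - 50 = (h - 5)^2*(h - 2)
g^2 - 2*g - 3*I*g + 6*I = (g - 2)*(g - 3*I)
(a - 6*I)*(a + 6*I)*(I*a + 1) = I*a^3 + a^2 + 36*I*a + 36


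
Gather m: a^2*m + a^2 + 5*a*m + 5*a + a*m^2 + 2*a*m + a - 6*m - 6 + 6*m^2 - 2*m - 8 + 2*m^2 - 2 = a^2 + 6*a + m^2*(a + 8) + m*(a^2 + 7*a - 8) - 16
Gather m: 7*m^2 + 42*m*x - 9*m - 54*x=7*m^2 + m*(42*x - 9) - 54*x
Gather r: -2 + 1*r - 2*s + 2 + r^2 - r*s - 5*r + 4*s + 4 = r^2 + r*(-s - 4) + 2*s + 4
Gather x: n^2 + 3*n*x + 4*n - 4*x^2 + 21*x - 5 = n^2 + 4*n - 4*x^2 + x*(3*n + 21) - 5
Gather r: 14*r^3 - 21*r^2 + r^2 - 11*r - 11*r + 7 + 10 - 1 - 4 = 14*r^3 - 20*r^2 - 22*r + 12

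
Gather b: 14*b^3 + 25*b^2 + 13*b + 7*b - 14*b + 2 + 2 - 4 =14*b^3 + 25*b^2 + 6*b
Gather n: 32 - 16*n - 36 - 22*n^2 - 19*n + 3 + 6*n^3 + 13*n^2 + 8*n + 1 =6*n^3 - 9*n^2 - 27*n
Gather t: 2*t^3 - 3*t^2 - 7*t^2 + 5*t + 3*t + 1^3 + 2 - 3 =2*t^3 - 10*t^2 + 8*t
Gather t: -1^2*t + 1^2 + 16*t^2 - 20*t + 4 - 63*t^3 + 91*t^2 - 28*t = -63*t^3 + 107*t^2 - 49*t + 5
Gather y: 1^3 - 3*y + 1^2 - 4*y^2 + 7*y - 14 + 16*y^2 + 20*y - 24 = 12*y^2 + 24*y - 36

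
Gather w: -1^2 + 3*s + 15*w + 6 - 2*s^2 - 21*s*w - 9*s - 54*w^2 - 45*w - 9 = -2*s^2 - 6*s - 54*w^2 + w*(-21*s - 30) - 4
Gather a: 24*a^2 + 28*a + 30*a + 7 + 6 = 24*a^2 + 58*a + 13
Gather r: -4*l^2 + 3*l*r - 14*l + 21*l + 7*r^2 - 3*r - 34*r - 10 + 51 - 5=-4*l^2 + 7*l + 7*r^2 + r*(3*l - 37) + 36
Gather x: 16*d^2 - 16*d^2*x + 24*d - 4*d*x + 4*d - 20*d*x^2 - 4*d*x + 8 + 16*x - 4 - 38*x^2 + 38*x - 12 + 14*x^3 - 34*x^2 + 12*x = 16*d^2 + 28*d + 14*x^3 + x^2*(-20*d - 72) + x*(-16*d^2 - 8*d + 66) - 8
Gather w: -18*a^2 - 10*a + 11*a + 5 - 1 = -18*a^2 + a + 4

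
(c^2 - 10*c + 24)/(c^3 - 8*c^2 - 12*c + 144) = (c - 4)/(c^2 - 2*c - 24)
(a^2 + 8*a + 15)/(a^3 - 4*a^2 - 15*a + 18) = (a + 5)/(a^2 - 7*a + 6)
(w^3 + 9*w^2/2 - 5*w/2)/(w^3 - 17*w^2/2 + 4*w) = (w + 5)/(w - 8)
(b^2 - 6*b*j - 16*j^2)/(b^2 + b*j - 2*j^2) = (b - 8*j)/(b - j)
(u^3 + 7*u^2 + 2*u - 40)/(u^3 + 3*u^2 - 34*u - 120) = (u - 2)/(u - 6)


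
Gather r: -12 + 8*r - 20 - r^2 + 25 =-r^2 + 8*r - 7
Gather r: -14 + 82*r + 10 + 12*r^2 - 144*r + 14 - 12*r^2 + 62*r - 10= 0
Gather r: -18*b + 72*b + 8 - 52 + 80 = 54*b + 36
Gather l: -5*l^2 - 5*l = -5*l^2 - 5*l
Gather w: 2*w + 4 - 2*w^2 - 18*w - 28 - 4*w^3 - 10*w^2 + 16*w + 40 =-4*w^3 - 12*w^2 + 16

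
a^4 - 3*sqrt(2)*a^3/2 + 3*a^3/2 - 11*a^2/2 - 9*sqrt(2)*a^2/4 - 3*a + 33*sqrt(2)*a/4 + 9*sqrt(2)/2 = (a - 2)*(a + 1/2)*(a + 3)*(a - 3*sqrt(2)/2)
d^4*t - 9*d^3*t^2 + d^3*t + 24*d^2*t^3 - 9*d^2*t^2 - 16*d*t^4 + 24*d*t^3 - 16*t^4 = (d - 4*t)^2*(d - t)*(d*t + t)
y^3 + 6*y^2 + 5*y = y*(y + 1)*(y + 5)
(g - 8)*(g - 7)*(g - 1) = g^3 - 16*g^2 + 71*g - 56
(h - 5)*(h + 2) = h^2 - 3*h - 10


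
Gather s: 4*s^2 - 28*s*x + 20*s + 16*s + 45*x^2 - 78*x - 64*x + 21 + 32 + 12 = 4*s^2 + s*(36 - 28*x) + 45*x^2 - 142*x + 65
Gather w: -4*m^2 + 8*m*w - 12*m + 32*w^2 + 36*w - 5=-4*m^2 - 12*m + 32*w^2 + w*(8*m + 36) - 5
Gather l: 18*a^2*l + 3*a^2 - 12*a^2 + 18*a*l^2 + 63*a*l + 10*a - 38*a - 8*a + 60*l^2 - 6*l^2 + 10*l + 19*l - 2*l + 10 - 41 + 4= -9*a^2 - 36*a + l^2*(18*a + 54) + l*(18*a^2 + 63*a + 27) - 27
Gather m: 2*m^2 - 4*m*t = 2*m^2 - 4*m*t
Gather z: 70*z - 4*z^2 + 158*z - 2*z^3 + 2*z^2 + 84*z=-2*z^3 - 2*z^2 + 312*z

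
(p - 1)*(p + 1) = p^2 - 1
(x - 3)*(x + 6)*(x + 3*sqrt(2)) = x^3 + 3*x^2 + 3*sqrt(2)*x^2 - 18*x + 9*sqrt(2)*x - 54*sqrt(2)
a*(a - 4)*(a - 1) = a^3 - 5*a^2 + 4*a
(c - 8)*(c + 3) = c^2 - 5*c - 24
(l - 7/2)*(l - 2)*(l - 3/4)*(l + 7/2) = l^4 - 11*l^3/4 - 43*l^2/4 + 539*l/16 - 147/8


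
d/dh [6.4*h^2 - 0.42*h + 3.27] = 12.8*h - 0.42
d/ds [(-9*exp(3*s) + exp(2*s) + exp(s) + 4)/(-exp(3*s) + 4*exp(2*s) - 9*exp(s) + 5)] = (-35*exp(4*s) + 164*exp(3*s) - 136*exp(2*s) - 22*exp(s) + 41)*exp(s)/(exp(6*s) - 8*exp(5*s) + 34*exp(4*s) - 82*exp(3*s) + 121*exp(2*s) - 90*exp(s) + 25)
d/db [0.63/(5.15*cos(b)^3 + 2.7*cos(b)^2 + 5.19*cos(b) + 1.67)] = (9.7335*cos(b)^2 + 3.402*cos(b) + 3.2697)*sin(b)/(5.15*cos(b)^3 + 2.7*cos(b)^2 + 5.19*cos(b) + 1.67)^2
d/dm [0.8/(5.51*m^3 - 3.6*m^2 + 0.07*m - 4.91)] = (-13.224*m^2 + 5.76*m - 0.056)/(5.51*m^3 - 3.6*m^2 + 0.07*m - 4.91)^2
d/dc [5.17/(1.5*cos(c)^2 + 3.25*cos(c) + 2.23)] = (15.51*cos(c) + 16.8025)*sin(c)/(1.5*cos(c)^2 + 3.25*cos(c) + 2.23)^2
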